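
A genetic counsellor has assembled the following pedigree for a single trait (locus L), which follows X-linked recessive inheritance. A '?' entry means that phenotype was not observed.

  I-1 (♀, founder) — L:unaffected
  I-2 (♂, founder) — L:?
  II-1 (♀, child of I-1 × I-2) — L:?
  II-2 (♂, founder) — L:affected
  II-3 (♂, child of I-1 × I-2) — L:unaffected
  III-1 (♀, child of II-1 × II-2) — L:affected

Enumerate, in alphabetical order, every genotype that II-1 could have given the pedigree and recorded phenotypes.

II-1 ∈ {X^LX^l, X^lX^l}

L/I-1 un ·: X^LX^L|X^LX^l
L/I-2 ? ·: X^LY|X^lY
L/II-1 ? I-1×I-2: X^LX^l|X^lX^l
L/II-2 aff ·: X^lY
L/II-3 un I-1×I-2: X^LY
L/III-1 aff II-1×II-2: X^lX^l
⇒ L over [I-1,I-2,II-1,II-2,II-3,III-1]: 4 consistent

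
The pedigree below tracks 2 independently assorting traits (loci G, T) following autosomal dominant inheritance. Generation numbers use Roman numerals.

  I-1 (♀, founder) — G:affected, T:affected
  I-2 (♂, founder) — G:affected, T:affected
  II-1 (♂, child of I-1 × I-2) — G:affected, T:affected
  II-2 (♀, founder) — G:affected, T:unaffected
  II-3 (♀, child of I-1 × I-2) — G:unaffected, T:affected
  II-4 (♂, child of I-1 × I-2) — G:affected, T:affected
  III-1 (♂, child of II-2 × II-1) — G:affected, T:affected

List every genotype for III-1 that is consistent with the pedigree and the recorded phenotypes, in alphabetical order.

G/I-1 aff ·: Gg
G/I-2 aff ·: Gg
G/II-1 aff I-1×I-2: Gg|GG
G/II-2 aff ·: Gg|GG
G/II-3 un I-1×I-2: gg
G/II-4 aff I-1×I-2: Gg|GG
G/III-1 aff II-2×II-1: Gg|GG
⇒ G over [I-1,I-2,II-1,II-2,II-3,II-4,III-1]: 14 consistent
T/I-1 aff ·: Tt|TT
T/I-2 aff ·: Tt|TT
T/II-1 aff I-1×I-2: Tt|TT
T/II-2 un ·: tt
T/II-3 aff I-1×I-2: Tt|TT
T/II-4 aff I-1×I-2: Tt|TT
T/III-1 aff II-2×II-1: Tt
⇒ T over [I-1,I-2,II-1,II-2,II-3,II-4,III-1]: 25 consistent

III-1 ∈ {GG Tt, Gg Tt}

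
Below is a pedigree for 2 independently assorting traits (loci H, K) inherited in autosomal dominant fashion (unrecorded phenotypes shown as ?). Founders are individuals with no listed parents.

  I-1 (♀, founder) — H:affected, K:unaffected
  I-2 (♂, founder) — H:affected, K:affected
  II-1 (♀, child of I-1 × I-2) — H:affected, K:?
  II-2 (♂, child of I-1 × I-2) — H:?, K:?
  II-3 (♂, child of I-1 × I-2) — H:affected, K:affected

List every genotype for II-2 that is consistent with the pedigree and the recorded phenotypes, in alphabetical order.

II-2 ∈ {HH Kk, HH kk, Hh Kk, Hh kk, hh Kk, hh kk}

H/I-1 aff ·: Hh|HH
H/I-2 aff ·: Hh|HH
H/II-1 aff I-1×I-2: Hh|HH
H/II-2 ? I-1×I-2: hh|Hh|HH
H/II-3 aff I-1×I-2: Hh|HH
⇒ H over [I-1,I-2,II-1,II-2,II-3]: 29 consistent
K/I-1 un ·: kk
K/I-2 aff ·: Kk|KK
K/II-1 ? I-1×I-2: kk|Kk
K/II-2 ? I-1×I-2: kk|Kk
K/II-3 aff I-1×I-2: Kk
⇒ K over [I-1,I-2,II-1,II-2,II-3]: 5 consistent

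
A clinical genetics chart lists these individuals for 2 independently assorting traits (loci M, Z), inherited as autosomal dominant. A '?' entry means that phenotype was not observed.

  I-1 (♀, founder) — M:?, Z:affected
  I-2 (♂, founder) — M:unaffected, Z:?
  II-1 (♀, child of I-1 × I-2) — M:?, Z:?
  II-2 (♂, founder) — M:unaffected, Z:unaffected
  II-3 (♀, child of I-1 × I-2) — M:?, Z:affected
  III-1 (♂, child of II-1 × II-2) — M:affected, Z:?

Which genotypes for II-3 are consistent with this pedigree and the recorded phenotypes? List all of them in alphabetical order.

II-3 ∈ {Mm ZZ, Mm Zz, mm ZZ, mm Zz}

M/I-1 ? ·: Mm|MM
M/I-2 un ·: mm
M/II-1 ? I-1×I-2: Mm
M/II-2 un ·: mm
M/II-3 ? I-1×I-2: mm|Mm
M/III-1 aff II-1×II-2: Mm
⇒ M over [I-1,I-2,II-1,II-2,II-3,III-1]: 3 consistent
Z/I-1 aff ·: Zz|ZZ
Z/I-2 ? ·: zz|Zz|ZZ
Z/II-1 ? I-1×I-2: zz|Zz|ZZ
Z/II-2 un ·: zz
Z/II-3 aff I-1×I-2: Zz|ZZ
Z/III-1 ? II-1×II-2: zz|Zz
⇒ Z over [I-1,I-2,II-1,II-2,II-3,III-1]: 26 consistent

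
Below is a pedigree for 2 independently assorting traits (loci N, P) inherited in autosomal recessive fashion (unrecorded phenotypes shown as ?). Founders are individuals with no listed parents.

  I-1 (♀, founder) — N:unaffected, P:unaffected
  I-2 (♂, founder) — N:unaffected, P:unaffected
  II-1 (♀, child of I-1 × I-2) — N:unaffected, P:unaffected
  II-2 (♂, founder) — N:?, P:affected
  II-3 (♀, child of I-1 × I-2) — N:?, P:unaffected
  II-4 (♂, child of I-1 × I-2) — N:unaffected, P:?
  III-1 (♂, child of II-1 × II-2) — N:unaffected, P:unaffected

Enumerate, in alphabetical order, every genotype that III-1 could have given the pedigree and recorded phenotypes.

III-1 ∈ {NN Pp, Nn Pp}

N/I-1 un ·: NN|Nn
N/I-2 un ·: NN|Nn
N/II-1 un I-1×I-2: NN|Nn
N/II-2 ? ·: NN|Nn|nn
N/II-3 ? I-1×I-2: NN|Nn|nn
N/II-4 un I-1×I-2: NN|Nn
N/III-1 un II-1×II-2: NN|Nn
⇒ N over [I-1,I-2,II-1,II-2,II-3,II-4,III-1]: 130 consistent
P/I-1 un ·: PP|Pp
P/I-2 un ·: PP|Pp
P/II-1 un I-1×I-2: PP|Pp
P/II-2 aff ·: pp
P/II-3 un I-1×I-2: PP|Pp
P/II-4 ? I-1×I-2: PP|Pp|pp
P/III-1 un II-1×II-2: Pp
⇒ P over [I-1,I-2,II-1,II-2,II-3,II-4,III-1]: 29 consistent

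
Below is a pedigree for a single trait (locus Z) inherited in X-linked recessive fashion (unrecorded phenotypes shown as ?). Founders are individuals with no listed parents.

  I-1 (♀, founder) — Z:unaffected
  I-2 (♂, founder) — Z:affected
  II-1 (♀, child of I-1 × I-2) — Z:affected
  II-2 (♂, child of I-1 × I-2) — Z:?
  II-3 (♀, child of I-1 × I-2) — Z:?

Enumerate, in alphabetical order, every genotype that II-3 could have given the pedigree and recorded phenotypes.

II-3 ∈ {X^ZX^z, X^zX^z}

Z/I-1 un ·: X^ZX^z
Z/I-2 aff ·: X^zY
Z/II-1 aff I-1×I-2: X^zX^z
Z/II-2 ? I-1×I-2: X^ZY|X^zY
Z/II-3 ? I-1×I-2: X^ZX^z|X^zX^z
⇒ Z over [I-1,I-2,II-1,II-2,II-3]: 4 consistent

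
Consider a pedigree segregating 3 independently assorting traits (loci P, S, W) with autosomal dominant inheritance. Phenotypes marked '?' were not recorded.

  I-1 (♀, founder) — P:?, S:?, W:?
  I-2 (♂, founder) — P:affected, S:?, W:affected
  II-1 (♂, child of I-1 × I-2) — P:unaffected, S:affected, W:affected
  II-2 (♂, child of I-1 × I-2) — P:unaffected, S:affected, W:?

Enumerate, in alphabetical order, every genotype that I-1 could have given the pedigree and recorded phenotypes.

P/I-1 ? ·: pp|Pp
P/I-2 aff ·: Pp
P/II-1 un I-1×I-2: pp
P/II-2 un I-1×I-2: pp
⇒ P over [I-1,I-2,II-1,II-2]: 2 consistent
S/I-1 ? ·: ss|Ss|SS
S/I-2 ? ·: ss|Ss|SS
S/II-1 aff I-1×I-2: Ss|SS
S/II-2 aff I-1×I-2: Ss|SS
⇒ S over [I-1,I-2,II-1,II-2]: 17 consistent
W/I-1 ? ·: ww|Ww|WW
W/I-2 aff ·: Ww|WW
W/II-1 aff I-1×I-2: Ww|WW
W/II-2 ? I-1×I-2: ww|Ww|WW
⇒ W over [I-1,I-2,II-1,II-2]: 18 consistent

I-1 ∈ {Pp SS WW, Pp SS Ww, Pp SS ww, Pp Ss WW, Pp Ss Ww, Pp Ss ww, Pp ss WW, Pp ss Ww, Pp ss ww, pp SS WW, pp SS Ww, pp SS ww, pp Ss WW, pp Ss Ww, pp Ss ww, pp ss WW, pp ss Ww, pp ss ww}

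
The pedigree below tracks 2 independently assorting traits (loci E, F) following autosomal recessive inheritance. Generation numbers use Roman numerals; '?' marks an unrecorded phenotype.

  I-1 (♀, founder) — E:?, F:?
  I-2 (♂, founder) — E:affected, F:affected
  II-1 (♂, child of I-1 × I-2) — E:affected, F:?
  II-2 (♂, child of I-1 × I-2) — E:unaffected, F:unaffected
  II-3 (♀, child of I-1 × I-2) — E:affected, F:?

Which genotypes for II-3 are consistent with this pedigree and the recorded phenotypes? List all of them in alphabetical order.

II-3 ∈ {ee Ff, ee ff}

E/I-1 ? ·: Ee
E/I-2 aff ·: ee
E/II-1 aff I-1×I-2: ee
E/II-2 un I-1×I-2: Ee
E/II-3 aff I-1×I-2: ee
⇒ E over [I-1,I-2,II-1,II-2,II-3]: 1 consistent
F/I-1 ? ·: FF|Ff
F/I-2 aff ·: ff
F/II-1 ? I-1×I-2: Ff|ff
F/II-2 un I-1×I-2: Ff
F/II-3 ? I-1×I-2: Ff|ff
⇒ F over [I-1,I-2,II-1,II-2,II-3]: 5 consistent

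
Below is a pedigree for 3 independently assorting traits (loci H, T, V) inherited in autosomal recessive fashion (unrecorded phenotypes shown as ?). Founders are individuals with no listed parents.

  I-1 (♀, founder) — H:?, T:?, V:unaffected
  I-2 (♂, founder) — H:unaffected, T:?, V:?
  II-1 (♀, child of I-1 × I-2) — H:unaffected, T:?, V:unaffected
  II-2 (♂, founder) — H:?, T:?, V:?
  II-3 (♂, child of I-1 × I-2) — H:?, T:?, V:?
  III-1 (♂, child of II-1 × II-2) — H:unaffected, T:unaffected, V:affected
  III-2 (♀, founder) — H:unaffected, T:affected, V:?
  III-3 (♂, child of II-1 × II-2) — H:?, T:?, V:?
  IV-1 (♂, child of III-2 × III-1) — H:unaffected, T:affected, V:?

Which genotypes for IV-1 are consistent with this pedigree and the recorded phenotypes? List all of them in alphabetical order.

H/I-1 ? ·: HH|Hh|hh
H/I-2 un ·: HH|Hh
H/II-1 un I-1×I-2: HH|Hh
H/II-2 ? ·: HH|Hh|hh
H/II-3 ? I-1×I-2: HH|Hh|hh
H/III-1 un II-1×II-2: HH|Hh
H/III-2 un ·: HH|Hh
H/III-3 ? II-1×II-2: HH|Hh|hh
H/IV-1 un III-2×III-1: HH|Hh
⇒ H over [I-1,I-2,II-1,II-2,II-3,III-1,III-2,III-3,IV-1]: 598 consistent
T/I-1 ? ·: TT|Tt|tt
T/I-2 ? ·: TT|Tt|tt
T/II-1 ? I-1×I-2: TT|Tt|tt
T/II-2 ? ·: TT|Tt|tt
T/II-3 ? I-1×I-2: TT|Tt|tt
T/III-1 un II-1×II-2: Tt
T/III-2 aff ·: tt
T/III-3 ? II-1×II-2: TT|Tt|tt
T/IV-1 aff III-2×III-1: tt
⇒ T over [I-1,I-2,II-1,II-2,II-3,III-1,III-2,III-3,IV-1]: 139 consistent
V/I-1 un ·: VV|Vv
V/I-2 ? ·: VV|Vv|vv
V/II-1 un I-1×I-2: Vv
V/II-2 ? ·: Vv|vv
V/II-3 ? I-1×I-2: VV|Vv|vv
V/III-1 aff II-1×II-2: vv
V/III-2 ? ·: VV|Vv|vv
V/III-3 ? II-1×II-2: VV|Vv|vv
V/IV-1 ? III-2×III-1: Vv|vv
⇒ V over [I-1,I-2,II-1,II-2,II-3,III-1,III-2,III-3,IV-1]: 200 consistent

IV-1 ∈ {HH tt Vv, HH tt vv, Hh tt Vv, Hh tt vv}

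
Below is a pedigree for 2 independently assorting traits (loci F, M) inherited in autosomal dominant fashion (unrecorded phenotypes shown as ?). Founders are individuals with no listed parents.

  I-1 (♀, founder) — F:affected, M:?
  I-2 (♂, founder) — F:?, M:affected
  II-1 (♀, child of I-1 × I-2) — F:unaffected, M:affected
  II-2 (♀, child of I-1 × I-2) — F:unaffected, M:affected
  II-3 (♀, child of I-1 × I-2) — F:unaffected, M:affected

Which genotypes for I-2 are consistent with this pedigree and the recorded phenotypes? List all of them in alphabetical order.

F/I-1 aff ·: Ff
F/I-2 ? ·: ff|Ff
F/II-1 un I-1×I-2: ff
F/II-2 un I-1×I-2: ff
F/II-3 un I-1×I-2: ff
⇒ F over [I-1,I-2,II-1,II-2,II-3]: 2 consistent
M/I-1 ? ·: mm|Mm|MM
M/I-2 aff ·: Mm|MM
M/II-1 aff I-1×I-2: Mm|MM
M/II-2 aff I-1×I-2: Mm|MM
M/II-3 aff I-1×I-2: Mm|MM
⇒ M over [I-1,I-2,II-1,II-2,II-3]: 27 consistent

I-2 ∈ {Ff MM, Ff Mm, ff MM, ff Mm}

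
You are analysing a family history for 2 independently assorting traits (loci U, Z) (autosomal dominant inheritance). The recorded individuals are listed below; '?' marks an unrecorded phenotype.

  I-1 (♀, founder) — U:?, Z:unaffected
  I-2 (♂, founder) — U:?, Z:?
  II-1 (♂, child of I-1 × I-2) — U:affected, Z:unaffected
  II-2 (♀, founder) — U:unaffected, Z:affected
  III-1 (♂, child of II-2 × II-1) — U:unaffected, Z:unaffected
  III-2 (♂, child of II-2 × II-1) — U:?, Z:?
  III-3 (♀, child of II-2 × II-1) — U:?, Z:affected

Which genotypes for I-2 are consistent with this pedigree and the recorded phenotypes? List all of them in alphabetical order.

U/I-1 ? ·: uu|Uu|UU
U/I-2 ? ·: uu|Uu|UU
U/II-1 aff I-1×I-2: Uu
U/II-2 un ·: uu
U/III-1 un II-2×II-1: uu
U/III-2 ? II-2×II-1: uu|Uu
U/III-3 ? II-2×II-1: uu|Uu
⇒ U over [I-1,I-2,II-1,II-2,III-1,III-2,III-3]: 28 consistent
Z/I-1 un ·: zz
Z/I-2 ? ·: zz|Zz
Z/II-1 un I-1×I-2: zz
Z/II-2 aff ·: Zz
Z/III-1 un II-2×II-1: zz
Z/III-2 ? II-2×II-1: zz|Zz
Z/III-3 aff II-2×II-1: Zz
⇒ Z over [I-1,I-2,II-1,II-2,III-1,III-2,III-3]: 4 consistent

I-2 ∈ {UU Zz, UU zz, Uu Zz, Uu zz, uu Zz, uu zz}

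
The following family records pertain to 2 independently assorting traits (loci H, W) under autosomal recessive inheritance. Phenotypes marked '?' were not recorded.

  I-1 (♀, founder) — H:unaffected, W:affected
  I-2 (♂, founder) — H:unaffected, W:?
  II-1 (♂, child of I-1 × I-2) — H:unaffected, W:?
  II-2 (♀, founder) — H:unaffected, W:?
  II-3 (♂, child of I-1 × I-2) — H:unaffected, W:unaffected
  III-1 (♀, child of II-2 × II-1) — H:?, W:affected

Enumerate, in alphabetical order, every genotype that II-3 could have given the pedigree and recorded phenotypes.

II-3 ∈ {HH Ww, Hh Ww}

H/I-1 un ·: HH|Hh
H/I-2 un ·: HH|Hh
H/II-1 un I-1×I-2: HH|Hh
H/II-2 un ·: HH|Hh
H/II-3 un I-1×I-2: HH|Hh
H/III-1 ? II-2×II-1: HH|Hh|hh
⇒ H over [I-1,I-2,II-1,II-2,II-3,III-1]: 51 consistent
W/I-1 aff ·: ww
W/I-2 ? ·: WW|Ww
W/II-1 ? I-1×I-2: Ww|ww
W/II-2 ? ·: Ww|ww
W/II-3 un I-1×I-2: Ww
W/III-1 aff II-2×II-1: ww
⇒ W over [I-1,I-2,II-1,II-2,II-3,III-1]: 6 consistent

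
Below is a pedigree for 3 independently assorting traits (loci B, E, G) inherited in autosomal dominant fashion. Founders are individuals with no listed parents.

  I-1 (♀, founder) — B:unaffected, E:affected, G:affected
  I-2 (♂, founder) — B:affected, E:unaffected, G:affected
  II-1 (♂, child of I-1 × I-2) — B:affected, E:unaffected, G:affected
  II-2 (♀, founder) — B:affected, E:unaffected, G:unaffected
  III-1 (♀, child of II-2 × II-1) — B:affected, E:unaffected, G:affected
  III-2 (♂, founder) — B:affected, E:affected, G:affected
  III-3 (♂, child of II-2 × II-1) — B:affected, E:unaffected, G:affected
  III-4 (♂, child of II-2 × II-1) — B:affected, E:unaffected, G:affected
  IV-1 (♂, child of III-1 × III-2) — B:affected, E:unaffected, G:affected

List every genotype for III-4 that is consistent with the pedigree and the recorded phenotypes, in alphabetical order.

III-4 ∈ {BB ee Gg, Bb ee Gg}

B/I-1 un ·: bb
B/I-2 aff ·: Bb|BB
B/II-1 aff I-1×I-2: Bb
B/II-2 aff ·: Bb|BB
B/III-1 aff II-2×II-1: Bb|BB
B/III-2 aff ·: Bb|BB
B/III-3 aff II-2×II-1: Bb|BB
B/III-4 aff II-2×II-1: Bb|BB
B/IV-1 aff III-1×III-2: Bb|BB
⇒ B over [I-1,I-2,II-1,II-2,III-1,III-2,III-3,III-4,IV-1]: 112 consistent
E/I-1 aff ·: Ee
E/I-2 un ·: ee
E/II-1 un I-1×I-2: ee
E/II-2 un ·: ee
E/III-1 un II-2×II-1: ee
E/III-2 aff ·: Ee
E/III-3 un II-2×II-1: ee
E/III-4 un II-2×II-1: ee
E/IV-1 un III-1×III-2: ee
⇒ E over [I-1,I-2,II-1,II-2,III-1,III-2,III-3,III-4,IV-1]: 1 consistent
G/I-1 aff ·: Gg|GG
G/I-2 aff ·: Gg|GG
G/II-1 aff I-1×I-2: Gg|GG
G/II-2 un ·: gg
G/III-1 aff II-2×II-1: Gg
G/III-2 aff ·: Gg|GG
G/III-3 aff II-2×II-1: Gg
G/III-4 aff II-2×II-1: Gg
G/IV-1 aff III-1×III-2: Gg|GG
⇒ G over [I-1,I-2,II-1,II-2,III-1,III-2,III-3,III-4,IV-1]: 28 consistent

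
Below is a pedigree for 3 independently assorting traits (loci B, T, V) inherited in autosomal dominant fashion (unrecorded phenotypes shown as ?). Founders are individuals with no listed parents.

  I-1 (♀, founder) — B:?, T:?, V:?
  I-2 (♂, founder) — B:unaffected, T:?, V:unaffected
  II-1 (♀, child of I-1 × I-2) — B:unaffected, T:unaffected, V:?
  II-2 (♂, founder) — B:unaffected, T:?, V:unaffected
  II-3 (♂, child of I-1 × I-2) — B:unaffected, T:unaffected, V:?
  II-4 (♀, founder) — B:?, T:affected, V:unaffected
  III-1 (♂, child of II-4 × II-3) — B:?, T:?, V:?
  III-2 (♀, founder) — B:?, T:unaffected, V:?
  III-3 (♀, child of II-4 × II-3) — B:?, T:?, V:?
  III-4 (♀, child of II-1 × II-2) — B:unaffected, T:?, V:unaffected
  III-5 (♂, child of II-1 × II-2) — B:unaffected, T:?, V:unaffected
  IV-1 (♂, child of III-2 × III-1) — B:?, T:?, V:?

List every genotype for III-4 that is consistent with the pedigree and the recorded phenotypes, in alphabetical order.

III-4 ∈ {bb Tt vv, bb tt vv}

B/I-1 ? ·: bb|Bb
B/I-2 un ·: bb
B/II-1 un I-1×I-2: bb
B/II-2 un ·: bb
B/II-3 un I-1×I-2: bb
B/II-4 ? ·: bb|Bb|BB
B/III-1 ? II-4×II-3: bb|Bb
B/III-2 ? ·: bb|Bb|BB
B/III-3 ? II-4×II-3: bb|Bb
B/III-4 un II-1×II-2: bb
B/III-5 un II-1×II-2: bb
B/IV-1 ? III-2×III-1: bb|Bb|BB
⇒ B over [I-1,I-2,II-1,II-2,II-3,II-4,III-1,III-2,III-3,III-4,III-5,IV-1]: 66 consistent
T/I-1 ? ·: tt|Tt
T/I-2 ? ·: tt|Tt
T/II-1 un I-1×I-2: tt
T/II-2 ? ·: tt|Tt|TT
T/II-3 un I-1×I-2: tt
T/II-4 aff ·: Tt|TT
T/III-1 ? II-4×II-3: tt|Tt
T/III-2 un ·: tt
T/III-3 ? II-4×II-3: tt|Tt
T/III-4 ? II-1×II-2: tt|Tt
T/III-5 ? II-1×II-2: tt|Tt
T/IV-1 ? III-2×III-1: tt|Tt
⇒ T over [I-1,I-2,II-1,II-2,II-3,II-4,III-1,III-2,III-3,III-4,III-5,IV-1]: 192 consistent
V/I-1 ? ·: vv|Vv|VV
V/I-2 un ·: vv
V/II-1 ? I-1×I-2: vv|Vv
V/II-2 un ·: vv
V/II-3 ? I-1×I-2: vv|Vv
V/II-4 un ·: vv
V/III-1 ? II-4×II-3: vv|Vv
V/III-2 ? ·: vv|Vv|VV
V/III-3 ? II-4×II-3: vv|Vv
V/III-4 un II-1×II-2: vv
V/III-5 un II-1×II-2: vv
V/IV-1 ? III-2×III-1: vv|Vv|VV
⇒ V over [I-1,I-2,II-1,II-2,II-3,II-4,III-1,III-2,III-3,III-4,III-5,IV-1]: 78 consistent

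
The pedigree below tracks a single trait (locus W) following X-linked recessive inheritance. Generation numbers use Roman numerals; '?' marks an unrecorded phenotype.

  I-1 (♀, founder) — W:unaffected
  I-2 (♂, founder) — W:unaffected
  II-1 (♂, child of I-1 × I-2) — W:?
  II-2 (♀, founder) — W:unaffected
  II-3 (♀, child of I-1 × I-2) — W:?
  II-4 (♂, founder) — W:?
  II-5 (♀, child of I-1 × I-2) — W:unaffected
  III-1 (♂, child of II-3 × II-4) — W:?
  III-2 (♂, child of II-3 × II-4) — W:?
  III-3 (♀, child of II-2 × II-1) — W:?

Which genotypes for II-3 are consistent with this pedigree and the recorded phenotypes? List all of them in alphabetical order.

W/I-1 un ·: X^WX^W|X^WX^w
W/I-2 un ·: X^WY
W/II-1 ? I-1×I-2: X^WY|X^wY
W/II-2 un ·: X^WX^W|X^WX^w
W/II-3 ? I-1×I-2: X^WX^W|X^WX^w
W/II-4 ? ·: X^WY|X^wY
W/II-5 un I-1×I-2: X^WX^W|X^WX^w
W/III-1 ? II-3×II-4: X^WY|X^wY
W/III-2 ? II-3×II-4: X^WY|X^wY
W/III-3 ? II-2×II-1: X^WX^W|X^WX^w|X^wX^w
⇒ W over [I-1,I-2,II-1,II-2,II-3,II-4,II-5,III-1,III-2,III-3]: 126 consistent

II-3 ∈ {X^WX^W, X^WX^w}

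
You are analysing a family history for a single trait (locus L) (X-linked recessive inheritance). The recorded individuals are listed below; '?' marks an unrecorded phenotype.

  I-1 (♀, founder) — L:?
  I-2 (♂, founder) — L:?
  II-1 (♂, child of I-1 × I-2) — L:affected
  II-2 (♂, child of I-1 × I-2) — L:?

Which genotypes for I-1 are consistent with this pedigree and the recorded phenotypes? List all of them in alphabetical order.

I-1 ∈ {X^LX^l, X^lX^l}

L/I-1 ? ·: X^LX^l|X^lX^l
L/I-2 ? ·: X^LY|X^lY
L/II-1 aff I-1×I-2: X^lY
L/II-2 ? I-1×I-2: X^LY|X^lY
⇒ L over [I-1,I-2,II-1,II-2]: 6 consistent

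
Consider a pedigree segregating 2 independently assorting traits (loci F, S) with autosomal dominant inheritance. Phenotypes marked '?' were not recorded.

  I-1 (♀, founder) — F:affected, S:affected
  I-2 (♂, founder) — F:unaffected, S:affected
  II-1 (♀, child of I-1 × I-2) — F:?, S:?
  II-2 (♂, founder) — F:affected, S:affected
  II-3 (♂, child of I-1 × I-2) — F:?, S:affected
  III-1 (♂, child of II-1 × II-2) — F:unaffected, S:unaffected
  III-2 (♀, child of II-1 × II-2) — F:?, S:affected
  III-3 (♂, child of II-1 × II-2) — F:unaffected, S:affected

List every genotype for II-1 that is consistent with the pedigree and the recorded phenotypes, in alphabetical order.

F/I-1 aff ·: Ff|FF
F/I-2 un ·: ff
F/II-1 ? I-1×I-2: ff|Ff
F/II-2 aff ·: Ff
F/II-3 ? I-1×I-2: ff|Ff
F/III-1 un II-1×II-2: ff
F/III-2 ? II-1×II-2: ff|Ff|FF
F/III-3 un II-1×II-2: ff
⇒ F over [I-1,I-2,II-1,II-2,II-3,III-1,III-2,III-3]: 13 consistent
S/I-1 aff ·: Ss|SS
S/I-2 aff ·: Ss|SS
S/II-1 ? I-1×I-2: ss|Ss
S/II-2 aff ·: Ss
S/II-3 aff I-1×I-2: Ss|SS
S/III-1 un II-1×II-2: ss
S/III-2 aff II-1×II-2: Ss|SS
S/III-3 aff II-1×II-2: Ss|SS
⇒ S over [I-1,I-2,II-1,II-2,II-3,III-1,III-2,III-3]: 26 consistent

II-1 ∈ {Ff Ss, Ff ss, ff Ss, ff ss}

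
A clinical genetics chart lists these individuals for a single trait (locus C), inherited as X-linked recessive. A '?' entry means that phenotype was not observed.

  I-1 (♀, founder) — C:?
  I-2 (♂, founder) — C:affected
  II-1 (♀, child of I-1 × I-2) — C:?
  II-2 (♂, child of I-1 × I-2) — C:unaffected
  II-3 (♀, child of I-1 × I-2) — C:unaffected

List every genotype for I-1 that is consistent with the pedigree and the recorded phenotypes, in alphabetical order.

I-1 ∈ {X^CX^C, X^CX^c}

C/I-1 ? ·: X^CX^C|X^CX^c
C/I-2 aff ·: X^cY
C/II-1 ? I-1×I-2: X^CX^c|X^cX^c
C/II-2 un I-1×I-2: X^CY
C/II-3 un I-1×I-2: X^CX^c
⇒ C over [I-1,I-2,II-1,II-2,II-3]: 3 consistent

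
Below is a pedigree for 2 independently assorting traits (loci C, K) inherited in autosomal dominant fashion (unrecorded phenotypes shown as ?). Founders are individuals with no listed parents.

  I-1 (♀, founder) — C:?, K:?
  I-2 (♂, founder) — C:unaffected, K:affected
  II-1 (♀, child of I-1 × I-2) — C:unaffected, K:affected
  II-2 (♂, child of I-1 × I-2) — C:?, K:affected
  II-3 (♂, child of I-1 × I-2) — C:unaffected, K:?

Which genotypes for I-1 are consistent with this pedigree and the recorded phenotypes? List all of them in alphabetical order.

I-1 ∈ {Cc KK, Cc Kk, Cc kk, cc KK, cc Kk, cc kk}

C/I-1 ? ·: cc|Cc
C/I-2 un ·: cc
C/II-1 un I-1×I-2: cc
C/II-2 ? I-1×I-2: cc|Cc
C/II-3 un I-1×I-2: cc
⇒ C over [I-1,I-2,II-1,II-2,II-3]: 3 consistent
K/I-1 ? ·: kk|Kk|KK
K/I-2 aff ·: Kk|KK
K/II-1 aff I-1×I-2: Kk|KK
K/II-2 aff I-1×I-2: Kk|KK
K/II-3 ? I-1×I-2: kk|Kk|KK
⇒ K over [I-1,I-2,II-1,II-2,II-3]: 32 consistent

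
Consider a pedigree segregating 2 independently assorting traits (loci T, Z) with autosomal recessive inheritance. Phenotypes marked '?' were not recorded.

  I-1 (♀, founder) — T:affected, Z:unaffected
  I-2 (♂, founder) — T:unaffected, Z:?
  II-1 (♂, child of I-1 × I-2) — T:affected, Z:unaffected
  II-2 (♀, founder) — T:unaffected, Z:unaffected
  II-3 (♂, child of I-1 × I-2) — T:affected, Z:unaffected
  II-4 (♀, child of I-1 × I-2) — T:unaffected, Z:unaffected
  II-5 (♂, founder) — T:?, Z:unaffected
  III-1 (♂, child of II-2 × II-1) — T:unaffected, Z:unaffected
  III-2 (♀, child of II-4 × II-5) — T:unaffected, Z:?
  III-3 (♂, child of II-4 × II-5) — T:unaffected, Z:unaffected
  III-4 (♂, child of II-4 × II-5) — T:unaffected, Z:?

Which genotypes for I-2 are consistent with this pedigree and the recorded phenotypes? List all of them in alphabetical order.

I-2 ∈ {Tt ZZ, Tt Zz, Tt zz}

T/I-1 aff ·: tt
T/I-2 un ·: Tt
T/II-1 aff I-1×I-2: tt
T/II-2 un ·: TT|Tt
T/II-3 aff I-1×I-2: tt
T/II-4 un I-1×I-2: Tt
T/II-5 ? ·: TT|Tt|tt
T/III-1 un II-2×II-1: Tt
T/III-2 un II-4×II-5: TT|Tt
T/III-3 un II-4×II-5: TT|Tt
T/III-4 un II-4×II-5: TT|Tt
⇒ T over [I-1,I-2,II-1,II-2,II-3,II-4,II-5,III-1,III-2,III-3,III-4]: 34 consistent
Z/I-1 un ·: ZZ|Zz
Z/I-2 ? ·: ZZ|Zz|zz
Z/II-1 un I-1×I-2: ZZ|Zz
Z/II-2 un ·: ZZ|Zz
Z/II-3 un I-1×I-2: ZZ|Zz
Z/II-4 un I-1×I-2: ZZ|Zz
Z/II-5 un ·: ZZ|Zz
Z/III-1 un II-2×II-1: ZZ|Zz
Z/III-2 ? II-4×II-5: ZZ|Zz|zz
Z/III-3 un II-4×II-5: ZZ|Zz
Z/III-4 ? II-4×II-5: ZZ|Zz|zz
⇒ Z over [I-1,I-2,II-1,II-2,II-3,II-4,II-5,III-1,III-2,III-3,III-4]: 1705 consistent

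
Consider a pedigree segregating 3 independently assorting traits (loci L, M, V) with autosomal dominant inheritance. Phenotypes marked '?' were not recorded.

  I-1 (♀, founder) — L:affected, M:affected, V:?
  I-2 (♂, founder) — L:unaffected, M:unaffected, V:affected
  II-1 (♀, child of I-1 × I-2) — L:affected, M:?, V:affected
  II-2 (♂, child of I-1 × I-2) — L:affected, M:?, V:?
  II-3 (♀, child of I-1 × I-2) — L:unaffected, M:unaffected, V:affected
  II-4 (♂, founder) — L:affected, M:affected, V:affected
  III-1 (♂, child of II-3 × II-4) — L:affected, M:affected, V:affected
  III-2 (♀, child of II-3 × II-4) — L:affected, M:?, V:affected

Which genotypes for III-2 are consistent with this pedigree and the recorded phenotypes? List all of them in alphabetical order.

III-2 ∈ {Ll Mm VV, Ll Mm Vv, Ll mm VV, Ll mm Vv}

L/I-1 aff ·: Ll
L/I-2 un ·: ll
L/II-1 aff I-1×I-2: Ll
L/II-2 aff I-1×I-2: Ll
L/II-3 un I-1×I-2: ll
L/II-4 aff ·: Ll|LL
L/III-1 aff II-3×II-4: Ll
L/III-2 aff II-3×II-4: Ll
⇒ L over [I-1,I-2,II-1,II-2,II-3,II-4,III-1,III-2]: 2 consistent
M/I-1 aff ·: Mm
M/I-2 un ·: mm
M/II-1 ? I-1×I-2: mm|Mm
M/II-2 ? I-1×I-2: mm|Mm
M/II-3 un I-1×I-2: mm
M/II-4 aff ·: Mm|MM
M/III-1 aff II-3×II-4: Mm
M/III-2 ? II-3×II-4: mm|Mm
⇒ M over [I-1,I-2,II-1,II-2,II-3,II-4,III-1,III-2]: 12 consistent
V/I-1 ? ·: vv|Vv|VV
V/I-2 aff ·: Vv|VV
V/II-1 aff I-1×I-2: Vv|VV
V/II-2 ? I-1×I-2: vv|Vv|VV
V/II-3 aff I-1×I-2: Vv|VV
V/II-4 aff ·: Vv|VV
V/III-1 aff II-3×II-4: Vv|VV
V/III-2 aff II-3×II-4: Vv|VV
⇒ V over [I-1,I-2,II-1,II-2,II-3,II-4,III-1,III-2]: 211 consistent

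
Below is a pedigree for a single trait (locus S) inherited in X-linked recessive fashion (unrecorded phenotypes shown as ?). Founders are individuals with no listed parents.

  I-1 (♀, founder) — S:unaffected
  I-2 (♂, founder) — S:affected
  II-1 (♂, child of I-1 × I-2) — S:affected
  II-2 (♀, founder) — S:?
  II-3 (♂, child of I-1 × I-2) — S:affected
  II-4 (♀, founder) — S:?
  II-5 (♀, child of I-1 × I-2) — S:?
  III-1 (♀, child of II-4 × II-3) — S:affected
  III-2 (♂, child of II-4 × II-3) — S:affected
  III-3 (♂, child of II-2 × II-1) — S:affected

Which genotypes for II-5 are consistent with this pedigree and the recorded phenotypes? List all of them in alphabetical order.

S/I-1 un ·: X^SX^s
S/I-2 aff ·: X^sY
S/II-1 aff I-1×I-2: X^sY
S/II-2 ? ·: X^SX^s|X^sX^s
S/II-3 aff I-1×I-2: X^sY
S/II-4 ? ·: X^SX^s|X^sX^s
S/II-5 ? I-1×I-2: X^SX^s|X^sX^s
S/III-1 aff II-4×II-3: X^sX^s
S/III-2 aff II-4×II-3: X^sY
S/III-3 aff II-2×II-1: X^sY
⇒ S over [I-1,I-2,II-1,II-2,II-3,II-4,II-5,III-1,III-2,III-3]: 8 consistent

II-5 ∈ {X^SX^s, X^sX^s}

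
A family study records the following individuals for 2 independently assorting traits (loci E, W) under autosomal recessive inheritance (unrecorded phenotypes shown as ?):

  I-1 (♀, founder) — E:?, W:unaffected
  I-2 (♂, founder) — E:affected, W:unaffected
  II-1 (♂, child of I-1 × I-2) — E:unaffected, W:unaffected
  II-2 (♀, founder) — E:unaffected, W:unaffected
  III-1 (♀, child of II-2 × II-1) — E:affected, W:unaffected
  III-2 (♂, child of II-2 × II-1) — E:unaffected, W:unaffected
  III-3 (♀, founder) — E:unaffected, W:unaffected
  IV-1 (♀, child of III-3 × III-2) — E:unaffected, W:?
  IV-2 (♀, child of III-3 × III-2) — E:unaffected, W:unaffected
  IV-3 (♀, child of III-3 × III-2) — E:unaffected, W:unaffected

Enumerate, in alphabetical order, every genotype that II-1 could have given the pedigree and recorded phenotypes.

E/I-1 ? ·: EE|Ee
E/I-2 aff ·: ee
E/II-1 un I-1×I-2: Ee
E/II-2 un ·: Ee
E/III-1 aff II-2×II-1: ee
E/III-2 un II-2×II-1: EE|Ee
E/III-3 un ·: EE|Ee
E/IV-1 un III-3×III-2: EE|Ee
E/IV-2 un III-3×III-2: EE|Ee
E/IV-3 un III-3×III-2: EE|Ee
⇒ E over [I-1,I-2,II-1,II-2,III-1,III-2,III-3,IV-1,IV-2,IV-3]: 50 consistent
W/I-1 un ·: WW|Ww
W/I-2 un ·: WW|Ww
W/II-1 un I-1×I-2: WW|Ww
W/II-2 un ·: WW|Ww
W/III-1 un II-2×II-1: WW|Ww
W/III-2 un II-2×II-1: WW|Ww
W/III-3 un ·: WW|Ww
W/IV-1 ? III-3×III-2: WW|Ww|ww
W/IV-2 un III-3×III-2: WW|Ww
W/IV-3 un III-3×III-2: WW|Ww
⇒ W over [I-1,I-2,II-1,II-2,III-1,III-2,III-3,IV-1,IV-2,IV-3]: 616 consistent

II-1 ∈ {Ee WW, Ee Ww}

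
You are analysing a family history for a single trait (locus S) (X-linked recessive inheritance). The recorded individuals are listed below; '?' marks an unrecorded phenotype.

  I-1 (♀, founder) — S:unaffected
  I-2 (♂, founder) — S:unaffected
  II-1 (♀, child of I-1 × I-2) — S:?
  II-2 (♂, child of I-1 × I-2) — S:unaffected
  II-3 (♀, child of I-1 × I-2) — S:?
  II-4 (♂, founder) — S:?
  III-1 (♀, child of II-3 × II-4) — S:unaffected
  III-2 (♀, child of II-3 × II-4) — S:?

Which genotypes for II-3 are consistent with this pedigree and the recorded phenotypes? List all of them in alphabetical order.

II-3 ∈ {X^SX^S, X^SX^s}

S/I-1 un ·: X^SX^S|X^SX^s
S/I-2 un ·: X^SY
S/II-1 ? I-1×I-2: X^SX^S|X^SX^s
S/II-2 un I-1×I-2: X^SY
S/II-3 ? I-1×I-2: X^SX^S|X^SX^s
S/II-4 ? ·: X^SY|X^sY
S/III-1 un II-3×II-4: X^SX^S|X^SX^s
S/III-2 ? II-3×II-4: X^SX^S|X^SX^s|X^sX^s
⇒ S over [I-1,I-2,II-1,II-2,II-3,II-4,III-1,III-2]: 18 consistent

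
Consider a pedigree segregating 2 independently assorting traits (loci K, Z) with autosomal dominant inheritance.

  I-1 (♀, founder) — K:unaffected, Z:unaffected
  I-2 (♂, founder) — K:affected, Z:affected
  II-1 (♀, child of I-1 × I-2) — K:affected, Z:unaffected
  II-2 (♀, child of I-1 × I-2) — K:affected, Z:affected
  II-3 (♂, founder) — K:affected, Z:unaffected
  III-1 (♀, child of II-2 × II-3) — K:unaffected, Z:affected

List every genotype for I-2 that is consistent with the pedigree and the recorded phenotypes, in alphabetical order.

I-2 ∈ {KK Zz, Kk Zz}

K/I-1 un ·: kk
K/I-2 aff ·: Kk|KK
K/II-1 aff I-1×I-2: Kk
K/II-2 aff I-1×I-2: Kk
K/II-3 aff ·: Kk
K/III-1 un II-2×II-3: kk
⇒ K over [I-1,I-2,II-1,II-2,II-3,III-1]: 2 consistent
Z/I-1 un ·: zz
Z/I-2 aff ·: Zz
Z/II-1 un I-1×I-2: zz
Z/II-2 aff I-1×I-2: Zz
Z/II-3 un ·: zz
Z/III-1 aff II-2×II-3: Zz
⇒ Z over [I-1,I-2,II-1,II-2,II-3,III-1]: 1 consistent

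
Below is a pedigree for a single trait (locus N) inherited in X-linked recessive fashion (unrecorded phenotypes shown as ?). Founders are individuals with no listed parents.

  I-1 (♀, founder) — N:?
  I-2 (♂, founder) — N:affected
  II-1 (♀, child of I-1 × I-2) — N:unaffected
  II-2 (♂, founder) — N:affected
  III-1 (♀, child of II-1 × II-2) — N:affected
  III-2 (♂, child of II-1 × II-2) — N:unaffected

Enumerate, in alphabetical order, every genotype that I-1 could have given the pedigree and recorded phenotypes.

N/I-1 ? ·: X^NX^N|X^NX^n
N/I-2 aff ·: X^nY
N/II-1 un I-1×I-2: X^NX^n
N/II-2 aff ·: X^nY
N/III-1 aff II-1×II-2: X^nX^n
N/III-2 un II-1×II-2: X^NY
⇒ N over [I-1,I-2,II-1,II-2,III-1,III-2]: 2 consistent

I-1 ∈ {X^NX^N, X^NX^n}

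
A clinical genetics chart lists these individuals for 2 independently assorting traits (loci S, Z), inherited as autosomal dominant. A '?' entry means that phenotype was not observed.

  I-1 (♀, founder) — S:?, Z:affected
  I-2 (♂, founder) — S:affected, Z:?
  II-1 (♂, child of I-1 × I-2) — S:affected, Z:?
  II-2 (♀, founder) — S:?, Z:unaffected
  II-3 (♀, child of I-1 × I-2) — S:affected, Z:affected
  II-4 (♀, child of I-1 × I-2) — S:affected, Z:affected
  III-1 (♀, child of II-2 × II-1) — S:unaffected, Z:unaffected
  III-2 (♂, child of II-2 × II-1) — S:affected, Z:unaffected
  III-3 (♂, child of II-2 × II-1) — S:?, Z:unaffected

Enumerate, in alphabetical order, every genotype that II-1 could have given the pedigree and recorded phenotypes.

II-1 ∈ {Ss Zz, Ss zz}

S/I-1 ? ·: ss|Ss|SS
S/I-2 aff ·: Ss|SS
S/II-1 aff I-1×I-2: Ss
S/II-2 ? ·: ss|Ss
S/II-3 aff I-1×I-2: Ss|SS
S/II-4 aff I-1×I-2: Ss|SS
S/III-1 un II-2×II-1: ss
S/III-2 aff II-2×II-1: Ss|SS
S/III-3 ? II-2×II-1: ss|Ss|SS
⇒ S over [I-1,I-2,II-1,II-2,II-3,II-4,III-1,III-2,III-3]: 112 consistent
Z/I-1 aff ·: Zz|ZZ
Z/I-2 ? ·: zz|Zz|ZZ
Z/II-1 ? I-1×I-2: zz|Zz
Z/II-2 un ·: zz
Z/II-3 aff I-1×I-2: Zz|ZZ
Z/II-4 aff I-1×I-2: Zz|ZZ
Z/III-1 un II-2×II-1: zz
Z/III-2 un II-2×II-1: zz
Z/III-3 un II-2×II-1: zz
⇒ Z over [I-1,I-2,II-1,II-2,II-3,II-4,III-1,III-2,III-3]: 19 consistent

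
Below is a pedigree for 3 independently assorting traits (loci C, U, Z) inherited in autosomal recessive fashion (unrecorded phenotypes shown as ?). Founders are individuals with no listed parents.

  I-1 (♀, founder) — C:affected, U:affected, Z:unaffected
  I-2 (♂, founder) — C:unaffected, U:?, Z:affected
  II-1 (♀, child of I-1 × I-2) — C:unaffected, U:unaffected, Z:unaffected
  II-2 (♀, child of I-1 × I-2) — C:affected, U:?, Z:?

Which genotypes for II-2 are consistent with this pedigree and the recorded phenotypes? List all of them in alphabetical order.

C/I-1 aff ·: cc
C/I-2 un ·: Cc
C/II-1 un I-1×I-2: Cc
C/II-2 aff I-1×I-2: cc
⇒ C over [I-1,I-2,II-1,II-2]: 1 consistent
U/I-1 aff ·: uu
U/I-2 ? ·: UU|Uu
U/II-1 un I-1×I-2: Uu
U/II-2 ? I-1×I-2: Uu|uu
⇒ U over [I-1,I-2,II-1,II-2]: 3 consistent
Z/I-1 un ·: ZZ|Zz
Z/I-2 aff ·: zz
Z/II-1 un I-1×I-2: Zz
Z/II-2 ? I-1×I-2: Zz|zz
⇒ Z over [I-1,I-2,II-1,II-2]: 3 consistent

II-2 ∈ {cc Uu Zz, cc Uu zz, cc uu Zz, cc uu zz}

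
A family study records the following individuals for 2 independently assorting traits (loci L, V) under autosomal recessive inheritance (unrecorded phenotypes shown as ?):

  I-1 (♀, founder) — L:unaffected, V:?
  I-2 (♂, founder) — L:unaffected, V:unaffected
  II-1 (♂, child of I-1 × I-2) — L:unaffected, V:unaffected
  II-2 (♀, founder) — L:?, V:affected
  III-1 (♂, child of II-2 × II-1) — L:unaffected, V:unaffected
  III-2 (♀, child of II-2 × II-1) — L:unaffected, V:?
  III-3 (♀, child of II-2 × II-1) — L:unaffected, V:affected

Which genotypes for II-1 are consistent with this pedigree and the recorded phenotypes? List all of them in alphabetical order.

II-1 ∈ {LL Vv, Ll Vv}

L/I-1 un ·: LL|Ll
L/I-2 un ·: LL|Ll
L/II-1 un I-1×I-2: LL|Ll
L/II-2 ? ·: LL|Ll|ll
L/III-1 un II-2×II-1: LL|Ll
L/III-2 un II-2×II-1: LL|Ll
L/III-3 un II-2×II-1: LL|Ll
⇒ L over [I-1,I-2,II-1,II-2,III-1,III-2,III-3]: 91 consistent
V/I-1 ? ·: VV|Vv|vv
V/I-2 un ·: VV|Vv
V/II-1 un I-1×I-2: Vv
V/II-2 aff ·: vv
V/III-1 un II-2×II-1: Vv
V/III-2 ? II-2×II-1: Vv|vv
V/III-3 aff II-2×II-1: vv
⇒ V over [I-1,I-2,II-1,II-2,III-1,III-2,III-3]: 10 consistent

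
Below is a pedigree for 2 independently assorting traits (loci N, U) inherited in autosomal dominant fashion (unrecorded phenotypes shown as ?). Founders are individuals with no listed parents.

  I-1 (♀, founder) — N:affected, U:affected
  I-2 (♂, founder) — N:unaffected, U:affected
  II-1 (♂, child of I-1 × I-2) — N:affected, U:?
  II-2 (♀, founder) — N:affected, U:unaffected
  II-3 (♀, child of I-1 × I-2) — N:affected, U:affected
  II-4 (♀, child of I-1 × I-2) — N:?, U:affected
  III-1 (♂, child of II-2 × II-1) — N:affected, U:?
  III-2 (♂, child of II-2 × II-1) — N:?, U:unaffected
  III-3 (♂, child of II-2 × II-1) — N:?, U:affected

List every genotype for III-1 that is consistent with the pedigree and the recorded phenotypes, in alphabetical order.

N/I-1 aff ·: Nn|NN
N/I-2 un ·: nn
N/II-1 aff I-1×I-2: Nn
N/II-2 aff ·: Nn|NN
N/II-3 aff I-1×I-2: Nn
N/II-4 ? I-1×I-2: nn|Nn
N/III-1 aff II-2×II-1: Nn|NN
N/III-2 ? II-2×II-1: nn|Nn|NN
N/III-3 ? II-2×II-1: nn|Nn|NN
⇒ N over [I-1,I-2,II-1,II-2,II-3,II-4,III-1,III-2,III-3]: 78 consistent
U/I-1 aff ·: Uu|UU
U/I-2 aff ·: Uu|UU
U/II-1 ? I-1×I-2: Uu
U/II-2 un ·: uu
U/II-3 aff I-1×I-2: Uu|UU
U/II-4 aff I-1×I-2: Uu|UU
U/III-1 ? II-2×II-1: uu|Uu
U/III-2 un II-2×II-1: uu
U/III-3 aff II-2×II-1: Uu
⇒ U over [I-1,I-2,II-1,II-2,II-3,II-4,III-1,III-2,III-3]: 24 consistent

III-1 ∈ {NN Uu, NN uu, Nn Uu, Nn uu}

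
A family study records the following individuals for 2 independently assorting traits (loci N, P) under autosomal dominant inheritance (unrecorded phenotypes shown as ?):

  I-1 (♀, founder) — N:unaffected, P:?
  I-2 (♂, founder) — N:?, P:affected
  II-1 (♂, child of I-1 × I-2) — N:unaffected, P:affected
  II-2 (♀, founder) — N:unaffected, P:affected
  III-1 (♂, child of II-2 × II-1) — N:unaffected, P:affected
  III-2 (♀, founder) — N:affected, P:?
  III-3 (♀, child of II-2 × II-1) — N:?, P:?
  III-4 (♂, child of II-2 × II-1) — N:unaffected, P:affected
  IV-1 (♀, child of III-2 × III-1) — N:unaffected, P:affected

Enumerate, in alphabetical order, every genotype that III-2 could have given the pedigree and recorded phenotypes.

III-2 ∈ {Nn PP, Nn Pp, Nn pp}

N/I-1 un ·: nn
N/I-2 ? ·: nn|Nn
N/II-1 un I-1×I-2: nn
N/II-2 un ·: nn
N/III-1 un II-2×II-1: nn
N/III-2 aff ·: Nn
N/III-3 ? II-2×II-1: nn
N/III-4 un II-2×II-1: nn
N/IV-1 un III-2×III-1: nn
⇒ N over [I-1,I-2,II-1,II-2,III-1,III-2,III-3,III-4,IV-1]: 2 consistent
P/I-1 ? ·: pp|Pp|PP
P/I-2 aff ·: Pp|PP
P/II-1 aff I-1×I-2: Pp|PP
P/II-2 aff ·: Pp|PP
P/III-1 aff II-2×II-1: Pp|PP
P/III-2 ? ·: pp|Pp|PP
P/III-3 ? II-2×II-1: pp|Pp|PP
P/III-4 aff II-2×II-1: Pp|PP
P/IV-1 aff III-2×III-1: Pp|PP
⇒ P over [I-1,I-2,II-1,II-2,III-1,III-2,III-3,III-4,IV-1]: 610 consistent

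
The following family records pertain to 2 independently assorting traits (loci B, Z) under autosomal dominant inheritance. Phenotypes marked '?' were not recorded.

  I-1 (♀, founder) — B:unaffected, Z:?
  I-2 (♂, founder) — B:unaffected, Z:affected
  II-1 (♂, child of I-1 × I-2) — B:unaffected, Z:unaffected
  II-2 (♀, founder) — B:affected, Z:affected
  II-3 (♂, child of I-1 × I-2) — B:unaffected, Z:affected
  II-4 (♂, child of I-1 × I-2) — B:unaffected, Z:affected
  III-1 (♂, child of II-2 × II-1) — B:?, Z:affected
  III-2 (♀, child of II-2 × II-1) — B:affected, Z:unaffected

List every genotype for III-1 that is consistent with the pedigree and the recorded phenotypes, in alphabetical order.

B/I-1 un ·: bb
B/I-2 un ·: bb
B/II-1 un I-1×I-2: bb
B/II-2 aff ·: Bb|BB
B/II-3 un I-1×I-2: bb
B/II-4 un I-1×I-2: bb
B/III-1 ? II-2×II-1: bb|Bb
B/III-2 aff II-2×II-1: Bb
⇒ B over [I-1,I-2,II-1,II-2,II-3,II-4,III-1,III-2]: 3 consistent
Z/I-1 ? ·: zz|Zz
Z/I-2 aff ·: Zz
Z/II-1 un I-1×I-2: zz
Z/II-2 aff ·: Zz
Z/II-3 aff I-1×I-2: Zz|ZZ
Z/II-4 aff I-1×I-2: Zz|ZZ
Z/III-1 aff II-2×II-1: Zz
Z/III-2 un II-2×II-1: zz
⇒ Z over [I-1,I-2,II-1,II-2,II-3,II-4,III-1,III-2]: 5 consistent

III-1 ∈ {Bb Zz, bb Zz}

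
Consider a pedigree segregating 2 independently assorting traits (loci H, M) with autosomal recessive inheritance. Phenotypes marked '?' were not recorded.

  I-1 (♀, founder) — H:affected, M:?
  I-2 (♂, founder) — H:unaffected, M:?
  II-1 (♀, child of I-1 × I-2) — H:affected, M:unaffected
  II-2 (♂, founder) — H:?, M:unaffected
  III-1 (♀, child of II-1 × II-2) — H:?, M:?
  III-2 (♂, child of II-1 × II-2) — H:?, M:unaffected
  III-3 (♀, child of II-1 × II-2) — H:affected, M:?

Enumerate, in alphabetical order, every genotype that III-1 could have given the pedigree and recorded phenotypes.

III-1 ∈ {Hh MM, Hh Mm, Hh mm, hh MM, hh Mm, hh mm}

H/I-1 aff ·: hh
H/I-2 un ·: Hh
H/II-1 aff I-1×I-2: hh
H/II-2 ? ·: Hh|hh
H/III-1 ? II-1×II-2: Hh|hh
H/III-2 ? II-1×II-2: Hh|hh
H/III-3 aff II-1×II-2: hh
⇒ H over [I-1,I-2,II-1,II-2,III-1,III-2,III-3]: 5 consistent
M/I-1 ? ·: MM|Mm|mm
M/I-2 ? ·: MM|Mm|mm
M/II-1 un I-1×I-2: MM|Mm
M/II-2 un ·: MM|Mm
M/III-1 ? II-1×II-2: MM|Mm|mm
M/III-2 un II-1×II-2: MM|Mm
M/III-3 ? II-1×II-2: MM|Mm|mm
⇒ M over [I-1,I-2,II-1,II-2,III-1,III-2,III-3]: 218 consistent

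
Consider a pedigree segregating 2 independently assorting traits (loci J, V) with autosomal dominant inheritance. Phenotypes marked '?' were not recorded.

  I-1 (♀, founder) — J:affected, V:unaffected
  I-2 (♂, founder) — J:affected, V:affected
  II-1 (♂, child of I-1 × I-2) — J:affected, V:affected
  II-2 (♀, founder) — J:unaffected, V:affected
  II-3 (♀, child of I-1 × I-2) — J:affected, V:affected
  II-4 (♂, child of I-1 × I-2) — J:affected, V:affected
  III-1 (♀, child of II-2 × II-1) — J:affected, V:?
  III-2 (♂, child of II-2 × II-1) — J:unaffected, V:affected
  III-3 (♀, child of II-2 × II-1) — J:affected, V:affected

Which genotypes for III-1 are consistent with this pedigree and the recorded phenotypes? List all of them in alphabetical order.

III-1 ∈ {Jj VV, Jj Vv, Jj vv}

J/I-1 aff ·: Jj|JJ
J/I-2 aff ·: Jj|JJ
J/II-1 aff I-1×I-2: Jj
J/II-2 un ·: jj
J/II-3 aff I-1×I-2: Jj|JJ
J/II-4 aff I-1×I-2: Jj|JJ
J/III-1 aff II-2×II-1: Jj
J/III-2 un II-2×II-1: jj
J/III-3 aff II-2×II-1: Jj
⇒ J over [I-1,I-2,II-1,II-2,II-3,II-4,III-1,III-2,III-3]: 12 consistent
V/I-1 un ·: vv
V/I-2 aff ·: Vv|VV
V/II-1 aff I-1×I-2: Vv
V/II-2 aff ·: Vv|VV
V/II-3 aff I-1×I-2: Vv
V/II-4 aff I-1×I-2: Vv
V/III-1 ? II-2×II-1: vv|Vv|VV
V/III-2 aff II-2×II-1: Vv|VV
V/III-3 aff II-2×II-1: Vv|VV
⇒ V over [I-1,I-2,II-1,II-2,II-3,II-4,III-1,III-2,III-3]: 40 consistent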